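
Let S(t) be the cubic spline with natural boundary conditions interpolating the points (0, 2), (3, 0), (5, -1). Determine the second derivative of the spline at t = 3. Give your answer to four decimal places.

0.1000

With m_i denoting the second derivative at x_i, h_i = 3, 2, and Δ_i = (y_(i+1) − y_i)/h_i = -2/3, -1/2:
  3·m_0 + 10·m_1 + 2·m_2 = 6(Δ_1 - Δ_0) = 1
Natural end conditions: m_0 = m_2 = 0.
Solving: m_0 = 0, m_1 = 1/10, m_2 = 0.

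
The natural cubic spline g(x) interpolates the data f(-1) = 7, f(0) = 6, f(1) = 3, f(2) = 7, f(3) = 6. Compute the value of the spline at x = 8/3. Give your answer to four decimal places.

6.8889

With m_i denoting the second derivative at x_i, h_i = 1, 1, 1, 1, and Δ_i = (y_(i+1) − y_i)/h_i = -1, -3, 4, -1:
  1·m_0 + 4·m_1 + 1·m_2 = 6(Δ_1 - Δ_0) = -12
  1·m_1 + 4·m_2 + 1·m_3 = 6(Δ_2 - Δ_1) = 42
  1·m_2 + 4·m_3 + 1·m_4 = 6(Δ_3 - Δ_2) = -30
Natural end conditions: m_0 = m_4 = 0.
Forward elimination and back-substitution give m_0 = 0, m_1 = -27/4, m_2 = 15, m_3 = -45/4, m_4 = 0.
On [2, 3], g(x) = 7 + 11/4·(x - 2) - 45/8·(x - 2)² + 15/8·(x - 2)³.
With (x - 2) = 2/3: g(8/3) = 62/9.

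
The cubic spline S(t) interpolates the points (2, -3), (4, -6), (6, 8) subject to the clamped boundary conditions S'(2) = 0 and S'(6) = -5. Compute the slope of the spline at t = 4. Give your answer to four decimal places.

Let M_i = S''(x_i). Step sizes h_i = 2, 2; slopes of the chords Δ_i = (y_(i+1) - y_i)/h_i = -3/2, 7.
  2·M_0 + 8·M_1 + 2·M_2 = 6(Δ_1 - Δ_0) = 51
Clamped end conditions give two more equations: 2h_0·M_0 + h_0·M_1 = 6(Δ_0 - S'(2)) = -9 and h_1·M_1 + 2h_1·M_2 = 6(S'(6) - Δ_1) = -72.
Hence M_0 = -79/8, M_1 = 61/4, M_2 = -205/8.
On [4, 6], S'(t) = b_1 + 2c_1·(t - 4) + 3d_1·(t - 4)² with b_1 = Δ_1 - h_1(2M_1 + M_2)/6 = 43/8, c_1 = M_1/2 = 61/8, d_1 = (M_2 - M_1)/(6h_1) = -109/32. So S'(4) = 43/8.

5.3750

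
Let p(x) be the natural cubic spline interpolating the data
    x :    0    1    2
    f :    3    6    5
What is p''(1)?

-6

Let σ_i = p''(x_i). Step sizes h_i = 1, 1; slopes of the chords Δ_i = (y_(i+1) - y_i)/h_i = 3, -1.
  1·σ_0 + 4·σ_1 + 1·σ_2 = 6(Δ_1 - Δ_0) = -24
Natural end conditions: σ_0 = σ_2 = 0.
Solving: σ_0 = 0, σ_1 = -6, σ_2 = 0.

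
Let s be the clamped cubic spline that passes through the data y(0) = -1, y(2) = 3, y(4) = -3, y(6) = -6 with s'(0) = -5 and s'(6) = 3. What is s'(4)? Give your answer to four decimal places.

Let M_i = s''(x_i). Step sizes h_i = 2, 2, 2; slopes of the chords Δ_i = (y_(i+1) - y_i)/h_i = 2, -3, -3/2.
  2·M_0 + 8·M_1 + 2·M_2 = 6(Δ_1 - Δ_0) = -30
  2·M_1 + 8·M_2 + 2·M_3 = 6(Δ_2 - Δ_1) = 9
Clamped end conditions give two more equations: 2h_0·M_0 + h_0·M_1 = 6(Δ_0 - s'(0)) = 42 and h_2·M_2 + 2h_2·M_3 = 6(s'(6) - Δ_2) = 27.
Solving the tridiagonal system: M_0 = 431/30, M_1 = -116/15, M_2 = 47/30, M_3 = 179/30.
On [4, 6], s'(t) = b_2 + 2c_2·(t - 4) + 3d_2·(t - 4)² with b_2 = Δ_2 - h_2(2M_2 + M_3)/6 = -68/15, c_2 = M_2/2 = 47/60, d_2 = (M_3 - M_2)/(6h_2) = 11/30. So s'(4) = -68/15.

-4.5333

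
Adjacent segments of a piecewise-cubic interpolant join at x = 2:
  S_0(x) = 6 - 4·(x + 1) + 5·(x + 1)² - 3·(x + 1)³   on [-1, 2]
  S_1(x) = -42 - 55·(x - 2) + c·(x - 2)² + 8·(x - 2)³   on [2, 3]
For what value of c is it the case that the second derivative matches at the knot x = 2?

S_0''(x) = 10 - 18·(x + 1), so S_0''(2) = -44. On the right, S_1''(2) = 2c, so c = -22.

-22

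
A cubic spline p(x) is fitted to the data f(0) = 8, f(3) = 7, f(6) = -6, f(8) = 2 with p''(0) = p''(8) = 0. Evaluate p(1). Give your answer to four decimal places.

With M_i denoting the second derivative at x_i, h_i = 3, 3, 2, and Δ_i = (y_(i+1) − y_i)/h_i = -1/3, -13/3, 4:
  3·M_0 + 12·M_1 + 3·M_2 = 6(Δ_1 - Δ_0) = -24
  3·M_1 + 10·M_2 + 2·M_3 = 6(Δ_2 - Δ_1) = 50
Natural end conditions: M_0 = M_3 = 0.
Hence M_0 = 0, M_1 = -130/37, M_2 = 224/37, M_3 = 0.
On [0, 3], p(x) = 8 + 158/111·x + 0·x² - 65/333·x³.
With x = 1: p(1) = 3073/333.

9.2282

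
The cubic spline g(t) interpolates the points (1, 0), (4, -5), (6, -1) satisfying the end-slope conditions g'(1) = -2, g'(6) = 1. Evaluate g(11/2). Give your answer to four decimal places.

Let M_i = g''(x_i). Step sizes h_i = 3, 2; slopes of the chords Δ_i = (y_(i+1) - y_i)/h_i = -5/3, 2.
  3·M_0 + 10·M_1 + 2·M_2 = 6(Δ_1 - Δ_0) = 22
Clamped end conditions give two more equations: 2h_0·M_0 + h_0·M_1 = 6(Δ_0 - g'(1)) = 2 and h_1·M_1 + 2h_1·M_2 = 6(g'(6) - Δ_1) = -6.
Solving: M_0 = -19/15, M_1 = 16/5, M_2 = -31/10.
On [4, 6], g(t) = -5 + 9/10·(t - 4) + 8/5·(t - 4)² - 21/40·(t - 4)³.
With (t - 4) = 3/2: g(11/2) = -583/320.

-1.8219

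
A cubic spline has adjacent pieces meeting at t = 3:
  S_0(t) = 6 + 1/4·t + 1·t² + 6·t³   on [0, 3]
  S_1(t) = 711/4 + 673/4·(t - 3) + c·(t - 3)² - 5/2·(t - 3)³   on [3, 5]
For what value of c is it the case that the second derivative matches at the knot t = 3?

55

S_0''(t) = 2 + 36·t, so S_0''(3) = 110. On the right, S_1''(3) = 2c, so c = 55.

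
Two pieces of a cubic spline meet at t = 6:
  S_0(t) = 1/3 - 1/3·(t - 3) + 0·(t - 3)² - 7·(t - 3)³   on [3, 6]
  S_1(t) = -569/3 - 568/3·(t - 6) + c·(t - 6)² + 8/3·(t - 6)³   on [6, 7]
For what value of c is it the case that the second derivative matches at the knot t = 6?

S_0''(t) = 0 - 42·(t - 3), so S_0''(6) = -126. On the right, S_1''(6) = 2c, so c = -63.

-63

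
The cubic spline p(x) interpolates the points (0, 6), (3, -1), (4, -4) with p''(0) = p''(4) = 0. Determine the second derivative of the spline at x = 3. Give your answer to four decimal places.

With M_i denoting the second derivative at x_i, h_i = 3, 1, and Δ_i = (y_(i+1) − y_i)/h_i = -7/3, -3:
  3·M_0 + 8·M_1 + 1·M_2 = 6(Δ_1 - Δ_0) = -4
Natural end conditions: M_0 = M_2 = 0.
Solving: M_0 = 0, M_1 = -1/2, M_2 = 0.

-0.5000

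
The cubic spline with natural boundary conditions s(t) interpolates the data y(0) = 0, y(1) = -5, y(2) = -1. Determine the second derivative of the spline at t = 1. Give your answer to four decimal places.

Let M_i = s''(x_i). Step sizes h_i = 1, 1; slopes of the chords Δ_i = (y_(i+1) - y_i)/h_i = -5, 4.
  1·M_0 + 4·M_1 + 1·M_2 = 6(Δ_1 - Δ_0) = 54
Natural end conditions: M_0 = M_2 = 0.
Forward elimination and back-substitution give M_0 = 0, M_1 = 27/2, M_2 = 0.

13.5000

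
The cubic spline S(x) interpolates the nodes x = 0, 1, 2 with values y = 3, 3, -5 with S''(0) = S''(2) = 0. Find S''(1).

With m_i denoting the second derivative at x_i, h_i = 1, 1, and Δ_i = (y_(i+1) − y_i)/h_i = 0, -8:
  1·m_0 + 4·m_1 + 1·m_2 = 6(Δ_1 - Δ_0) = -48
Natural end conditions: m_0 = m_2 = 0.
Hence m_0 = 0, m_1 = -12, m_2 = 0.

-12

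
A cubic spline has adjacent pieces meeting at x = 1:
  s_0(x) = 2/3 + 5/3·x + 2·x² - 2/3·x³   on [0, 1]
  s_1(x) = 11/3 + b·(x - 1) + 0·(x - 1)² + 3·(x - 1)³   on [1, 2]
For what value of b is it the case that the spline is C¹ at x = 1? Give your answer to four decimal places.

s_0'(x) = 5/3 + 4·x - 2·x², so s_0'(1) = 11/3. On the right, s_1'(1) = b, so b = 11/3.

3.6667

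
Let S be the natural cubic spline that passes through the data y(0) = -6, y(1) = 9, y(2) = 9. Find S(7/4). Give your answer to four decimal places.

Write M_i for S''(x_i). With h_i = 1, 1 and divided differences Δ_i = 15, 0, the continuity of S' gives the tridiagonal system
  1·M_0 + 4·M_1 + 1·M_2 = 6(Δ_1 - Δ_0) = -90
Natural end conditions: M_0 = M_2 = 0.
Forward elimination and back-substitution give M_0 = 0, M_1 = -45/2, M_2 = 0.
On [1, 2], S(x) = 9 + 15/2·(x - 1) - 45/4·(x - 1)² + 15/4·(x - 1)³.
With (x - 1) = 3/4: S(7/4) = 2529/256.

9.8789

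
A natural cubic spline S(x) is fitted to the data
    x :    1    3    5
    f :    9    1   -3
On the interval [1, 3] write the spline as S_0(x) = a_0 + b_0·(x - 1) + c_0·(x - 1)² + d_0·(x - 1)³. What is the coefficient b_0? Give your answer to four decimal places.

Write m_i for S''(x_i). With h_i = 2, 2 and divided differences Δ_i = -4, -2, the continuity of S' gives the tridiagonal system
  2·m_0 + 8·m_1 + 2·m_2 = 6(Δ_1 - Δ_0) = 12
Natural end conditions: m_0 = m_2 = 0.
Forward elimination and back-substitution give m_0 = 0, m_1 = 3/2, m_2 = 0.
On [1, 3], with S_0(x) = a_0 + b_0·(x - 1) + c_0·(x - 1)² + d_0·(x - 1)³: c_0 = m_0/2 = 0, d_0 = (m_1 - m_0)/(6h_0) = 1/8, b_0 = Δ_0 - h_0(2m_0 + m_1)/6 = -9/2.

-4.5000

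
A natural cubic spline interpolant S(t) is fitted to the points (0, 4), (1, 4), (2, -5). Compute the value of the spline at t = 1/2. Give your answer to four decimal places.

4.8438

Let M_i = S''(x_i). Step sizes h_i = 1, 1; slopes of the chords Δ_i = (y_(i+1) - y_i)/h_i = 0, -9.
  1·M_0 + 4·M_1 + 1·M_2 = 6(Δ_1 - Δ_0) = -54
Natural end conditions: M_0 = M_2 = 0.
Forward elimination and back-substitution give M_0 = 0, M_1 = -27/2, M_2 = 0.
On [0, 1], S(t) = 4 + 9/4·t + 0·t² - 9/4·t³.
With t = 1/2: S(1/2) = 155/32.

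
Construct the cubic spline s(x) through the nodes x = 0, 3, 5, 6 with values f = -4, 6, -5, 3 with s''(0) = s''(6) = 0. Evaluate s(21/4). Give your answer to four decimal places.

-3.8945

Let M_i = s''(x_i). Step sizes h_i = 3, 2, 1; slopes of the chords Δ_i = (y_(i+1) - y_i)/h_i = 10/3, -11/2, 8.
  3·M_0 + 10·M_1 + 2·M_2 = 6(Δ_1 - Δ_0) = -53
  2·M_1 + 6·M_2 + 1·M_3 = 6(Δ_2 - Δ_1) = 81
Natural end conditions: M_0 = M_3 = 0.
Forward elimination and back-substitution give M_0 = 0, M_1 = -60/7, M_2 = 229/14, M_3 = 0.
On [5, 6], s(x) = -5 + 107/42·(x - 5) + 229/28·(x - 5)² - 229/84·(x - 5)³.
With (x - 5) = 1/4: s(21/4) = -997/256.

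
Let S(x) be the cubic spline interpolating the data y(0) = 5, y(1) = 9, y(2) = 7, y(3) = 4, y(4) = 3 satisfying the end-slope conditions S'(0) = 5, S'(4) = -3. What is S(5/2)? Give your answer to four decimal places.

Write σ_i for S''(x_i). With h_i = 1, 1, 1, 1 and divided differences Δ_i = 4, -2, -3, -1, the continuity of S' gives the tridiagonal system
  1·σ_0 + 4·σ_1 + 1·σ_2 = 6(Δ_1 - Δ_0) = -36
  1·σ_1 + 4·σ_2 + 1·σ_3 = 6(Δ_2 - Δ_1) = -6
  1·σ_2 + 4·σ_3 + 1·σ_4 = 6(Δ_3 - Δ_2) = 12
Clamped end conditions give two more equations: 2h_0·σ_0 + h_0·σ_1 = 6(Δ_0 - S'(0)) = -6 and h_3·σ_3 + 2h_3·σ_4 = 6(S'(4) - Δ_3) = -12.
Solving the tridiagonal system: σ_0 = 23/14, σ_1 = -65/7, σ_2 = -1/2, σ_3 = 37/7, σ_4 = -121/14.
On [2, 3], S(x) = 7 - 26/7·(x - 2) - 1/4·(x - 2)² + 27/28·(x - 2)³.
With (x - 2) = 1/2: S(5/2) = 1165/224.

5.2009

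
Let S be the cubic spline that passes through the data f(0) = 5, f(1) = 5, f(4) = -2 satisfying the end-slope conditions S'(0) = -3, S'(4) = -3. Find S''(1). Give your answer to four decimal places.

-3.5000

Let M_i = S''(x_i). Step sizes h_i = 1, 3; slopes of the chords Δ_i = (y_(i+1) - y_i)/h_i = 0, -7/3.
  1·M_0 + 8·M_1 + 3·M_2 = 6(Δ_1 - Δ_0) = -14
Clamped end conditions give two more equations: 2h_0·M_0 + h_0·M_1 = 6(Δ_0 - S'(0)) = 18 and h_1·M_1 + 2h_1·M_2 = 6(S'(4) - Δ_1) = -4.
Solving: M_0 = 43/4, M_1 = -7/2, M_2 = 13/12.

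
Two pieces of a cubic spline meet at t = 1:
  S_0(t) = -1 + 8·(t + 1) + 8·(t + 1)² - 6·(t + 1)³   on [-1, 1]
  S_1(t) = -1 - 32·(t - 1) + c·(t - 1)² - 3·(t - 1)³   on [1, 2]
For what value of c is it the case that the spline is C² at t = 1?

S_0''(t) = 16 - 36·(t + 1), so S_0''(1) = -56. On the right, S_1''(1) = 2c, so c = -28.

-28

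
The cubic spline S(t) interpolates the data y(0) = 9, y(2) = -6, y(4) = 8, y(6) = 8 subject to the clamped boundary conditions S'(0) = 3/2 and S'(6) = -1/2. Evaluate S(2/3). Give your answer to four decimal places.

Let M_i = S''(x_i). Step sizes h_i = 2, 2, 2; slopes of the chords Δ_i = (y_(i+1) - y_i)/h_i = -15/2, 7, 0.
  2·M_0 + 8·M_1 + 2·M_2 = 6(Δ_1 - Δ_0) = 87
  2·M_1 + 8·M_2 + 2·M_3 = 6(Δ_2 - Δ_1) = -42
Clamped end conditions give two more equations: 2h_0·M_0 + h_0·M_1 = 6(Δ_0 - S'(0)) = -54 and h_2·M_2 + 2h_2·M_3 = 6(S'(6) - Δ_2) = -3.
Hence M_0 = -349/15, M_1 = 293/15, M_2 = -341/30, M_3 = 74/15.
On [0, 2], S(t) = 9 + 3/2·t - 349/30·t² + 107/30·t³.
With t = 2/3: S(2/3) = 2384/405.

5.8864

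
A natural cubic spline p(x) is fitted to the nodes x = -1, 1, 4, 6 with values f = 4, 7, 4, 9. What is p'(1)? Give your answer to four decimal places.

-0.0604

With σ_i denoting the second derivative at x_i, h_i = 2, 3, 2, and Δ_i = (y_(i+1) − y_i)/h_i = 3/2, -1, 5/2:
  2·σ_0 + 10·σ_1 + 3·σ_2 = 6(Δ_1 - Δ_0) = -15
  3·σ_1 + 10·σ_2 + 2·σ_3 = 6(Δ_2 - Δ_1) = 21
Natural end conditions: σ_0 = σ_3 = 0.
Forward elimination and back-substitution give σ_0 = 0, σ_1 = -213/91, σ_2 = 255/91, σ_3 = 0.
On [1, 4], p'(x) = b_1 + 2c_1·(x - 1) + 3d_1·(x - 1)² with b_1 = Δ_1 - h_1(2σ_1 + σ_2)/6 = -11/182, c_1 = σ_1/2 = -213/182, d_1 = (σ_2 - σ_1)/(6h_1) = 2/7. So p'(1) = -11/182.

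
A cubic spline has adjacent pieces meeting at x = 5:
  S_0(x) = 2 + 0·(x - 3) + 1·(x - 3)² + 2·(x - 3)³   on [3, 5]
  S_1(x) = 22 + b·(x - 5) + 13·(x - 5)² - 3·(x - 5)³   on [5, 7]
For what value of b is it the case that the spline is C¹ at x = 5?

28

S_0'(x) = 0 + 2·(x - 3) + 6·(x - 3)², so S_0'(5) = 28. On the right, S_1'(5) = b, so b = 28.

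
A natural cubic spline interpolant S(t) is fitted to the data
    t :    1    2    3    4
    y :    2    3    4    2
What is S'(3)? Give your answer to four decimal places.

With M_i denoting the second derivative at x_i, h_i = 1, 1, 1, and Δ_i = (y_(i+1) − y_i)/h_i = 1, 1, -2:
  1·M_0 + 4·M_1 + 1·M_2 = 6(Δ_1 - Δ_0) = 0
  1·M_1 + 4·M_2 + 1·M_3 = 6(Δ_2 - Δ_1) = -18
Natural end conditions: M_0 = M_3 = 0.
Forward elimination and back-substitution give M_0 = 0, M_1 = 6/5, M_2 = -24/5, M_3 = 0.
On [3, 4], S'(t) = b_2 + 2c_2·(t - 3) + 3d_2·(t - 3)² with b_2 = Δ_2 - h_2(2M_2 + M_3)/6 = -2/5, c_2 = M_2/2 = -12/5, d_2 = (M_3 - M_2)/(6h_2) = 4/5. So S'(3) = -2/5.

-0.4000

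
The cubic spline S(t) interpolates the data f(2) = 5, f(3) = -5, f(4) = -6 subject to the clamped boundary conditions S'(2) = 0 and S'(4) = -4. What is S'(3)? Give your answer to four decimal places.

-7.2500

Put σ_i = S'' at the i-th knot. Here h = (1, 1) and Δ = (-10, -1), so the interior equations h_(i-1)·σ_(i-1) + 2(h_(i-1)+h_i)·σ_i + h_i·σ_(i+1) = 6(Δ_i − Δ_(i-1)) read
  1·σ_0 + 4·σ_1 + 1·σ_2 = 6(Δ_1 - Δ_0) = 54
Clamped end conditions give two more equations: 2h_0·σ_0 + h_0·σ_1 = 6(Δ_0 - S'(2)) = -60 and h_1·σ_1 + 2h_1·σ_2 = 6(S'(4) - Δ_1) = -18.
Forward elimination and back-substitution give σ_0 = -91/2, σ_1 = 31, σ_2 = -49/2.
On [3, 4], S'(t) = b_1 + 2c_1·(t - 3) + 3d_1·(t - 3)² with b_1 = Δ_1 - h_1(2σ_1 + σ_2)/6 = -29/4, c_1 = σ_1/2 = 31/2, d_1 = (σ_2 - σ_1)/(6h_1) = -37/4. So S'(3) = -29/4.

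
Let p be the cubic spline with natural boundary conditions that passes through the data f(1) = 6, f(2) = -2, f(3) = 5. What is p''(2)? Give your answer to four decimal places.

22.5000

Put m_i = p'' at the i-th knot. Here h = (1, 1) and Δ = (-8, 7), so the interior equations h_(i-1)·m_(i-1) + 2(h_(i-1)+h_i)·m_i + h_i·m_(i+1) = 6(Δ_i − Δ_(i-1)) read
  1·m_0 + 4·m_1 + 1·m_2 = 6(Δ_1 - Δ_0) = 90
Natural end conditions: m_0 = m_2 = 0.
Hence m_0 = 0, m_1 = 45/2, m_2 = 0.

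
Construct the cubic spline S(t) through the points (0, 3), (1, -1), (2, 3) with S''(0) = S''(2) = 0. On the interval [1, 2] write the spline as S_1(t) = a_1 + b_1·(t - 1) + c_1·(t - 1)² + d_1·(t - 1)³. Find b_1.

Write σ_i for S''(x_i). With h_i = 1, 1 and divided differences Δ_i = -4, 4, the continuity of S' gives the tridiagonal system
  1·σ_0 + 4·σ_1 + 1·σ_2 = 6(Δ_1 - Δ_0) = 48
Natural end conditions: σ_0 = σ_2 = 0.
Solving the tridiagonal system: σ_0 = 0, σ_1 = 12, σ_2 = 0.
On [1, 2], with S_1(t) = a_1 + b_1·(t - 1) + c_1·(t - 1)² + d_1·(t - 1)³: c_1 = σ_1/2 = 6, d_1 = (σ_2 - σ_1)/(6h_1) = -2, b_1 = Δ_1 - h_1(2σ_1 + σ_2)/6 = 0.

0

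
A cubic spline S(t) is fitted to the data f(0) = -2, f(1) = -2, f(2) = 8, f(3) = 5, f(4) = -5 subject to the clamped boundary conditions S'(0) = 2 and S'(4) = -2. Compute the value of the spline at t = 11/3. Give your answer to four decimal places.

Write M_i for S''(x_i). With h_i = 1, 1, 1, 1 and divided differences Δ_i = 0, 10, -3, -10, the continuity of S' gives the tridiagonal system
  1·M_0 + 4·M_1 + 1·M_2 = 6(Δ_1 - Δ_0) = 60
  1·M_1 + 4·M_2 + 1·M_3 = 6(Δ_2 - Δ_1) = -78
  1·M_2 + 4·M_3 + 1·M_4 = 6(Δ_3 - Δ_2) = -42
Clamped end conditions give two more equations: 2h_0·M_0 + h_0·M_1 = 6(Δ_0 - S'(0)) = -12 and h_3·M_3 + 2h_3·M_4 = 6(S'(4) - Δ_3) = 48.
Hence M_0 = -523/28, M_1 = 355/14, M_2 = -91/4, M_3 = -173/14, M_4 = 845/28.
On [3, 4], S(t) = 5 - 611/56·(t - 3) - 173/28·(t - 3)² + 397/56·(t - 3)³.
With (t - 3) = 2/3: S(11/3) = -2207/756.

-2.9193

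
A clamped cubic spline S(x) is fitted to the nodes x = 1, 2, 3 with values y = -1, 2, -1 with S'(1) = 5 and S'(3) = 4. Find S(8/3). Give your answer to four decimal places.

Write M_i for S''(x_i). With h_i = 1, 1 and divided differences Δ_i = 3, -3, the continuity of S' gives the tridiagonal system
  1·M_0 + 4·M_1 + 1·M_2 = 6(Δ_1 - Δ_0) = -36
Clamped end conditions give two more equations: 2h_0·M_0 + h_0·M_1 = 6(Δ_0 - S'(1)) = -12 and h_1·M_1 + 2h_1·M_2 = 6(S'(3) - Δ_1) = 42.
Hence M_0 = 5/2, M_1 = -17, M_2 = 59/2.
On [2, 3], S(x) = 2 - 9/4·(x - 2) - 17/2·(x - 2)² + 31/4·(x - 2)³.
With (x - 2) = 2/3: S(8/3) = -53/54.

-0.9815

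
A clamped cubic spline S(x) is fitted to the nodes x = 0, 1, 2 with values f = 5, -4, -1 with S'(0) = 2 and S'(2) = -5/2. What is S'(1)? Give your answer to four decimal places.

-4.3750

Write M_i for S''(x_i). With h_i = 1, 1 and divided differences Δ_i = -9, 3, the continuity of S' gives the tridiagonal system
  1·M_0 + 4·M_1 + 1·M_2 = 6(Δ_1 - Δ_0) = 72
Clamped end conditions give two more equations: 2h_0·M_0 + h_0·M_1 = 6(Δ_0 - S'(0)) = -66 and h_1·M_1 + 2h_1·M_2 = 6(S'(2) - Δ_1) = -33.
Solving: M_0 = -213/4, M_1 = 81/2, M_2 = -147/4.
On [1, 2], S'(x) = b_1 + 2c_1·(x - 1) + 3d_1·(x - 1)² with b_1 = Δ_1 - h_1(2M_1 + M_2)/6 = -35/8, c_1 = M_1/2 = 81/4, d_1 = (M_2 - M_1)/(6h_1) = -103/8. So S'(1) = -35/8.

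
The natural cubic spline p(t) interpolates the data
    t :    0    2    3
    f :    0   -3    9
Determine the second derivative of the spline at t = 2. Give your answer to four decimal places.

Put σ_i = p'' at the i-th knot. Here h = (2, 1) and Δ = (-3/2, 12), so the interior equations h_(i-1)·σ_(i-1) + 2(h_(i-1)+h_i)·σ_i + h_i·σ_(i+1) = 6(Δ_i − Δ_(i-1)) read
  2·σ_0 + 6·σ_1 + 1·σ_2 = 6(Δ_1 - Δ_0) = 81
Natural end conditions: σ_0 = σ_2 = 0.
Forward elimination and back-substitution give σ_0 = 0, σ_1 = 27/2, σ_2 = 0.

13.5000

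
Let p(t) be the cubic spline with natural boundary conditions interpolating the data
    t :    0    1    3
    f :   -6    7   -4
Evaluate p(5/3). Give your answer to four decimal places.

7.9012

Write M_i for p''(x_i). With h_i = 1, 2 and divided differences Δ_i = 13, -11/2, the continuity of p' gives the tridiagonal system
  1·M_0 + 6·M_1 + 2·M_2 = 6(Δ_1 - Δ_0) = -111
Natural end conditions: M_0 = M_2 = 0.
Solving: M_0 = 0, M_1 = -37/2, M_2 = 0.
On [1, 3], p(t) = 7 + 41/6·(t - 1) - 37/4·(t - 1)² + 37/24·(t - 1)³.
With (t - 1) = 2/3: p(5/3) = 640/81.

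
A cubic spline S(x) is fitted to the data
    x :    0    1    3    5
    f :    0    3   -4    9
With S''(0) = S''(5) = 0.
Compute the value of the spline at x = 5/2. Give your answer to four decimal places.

-2.8935

With M_i denoting the second derivative at x_i, h_i = 1, 2, 2, and Δ_i = (y_(i+1) − y_i)/h_i = 3, -7/2, 13/2:
  1·M_0 + 6·M_1 + 2·M_2 = 6(Δ_1 - Δ_0) = -39
  2·M_1 + 8·M_2 + 2·M_3 = 6(Δ_2 - Δ_1) = 60
Natural end conditions: M_0 = M_3 = 0.
Forward elimination and back-substitution give M_0 = 0, M_1 = -108/11, M_2 = 219/22, M_3 = 0.
On [1, 3], S(x) = 3 - 3/11·(x - 1) - 54/11·(x - 1)² + 145/88·(x - 1)³.
With (x - 1) = 3/2: S(5/2) = -2037/704.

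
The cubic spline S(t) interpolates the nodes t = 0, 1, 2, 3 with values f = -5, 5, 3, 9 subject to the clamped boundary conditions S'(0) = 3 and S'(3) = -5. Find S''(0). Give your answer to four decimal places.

39.0667

Let M_i = S''(x_i). Step sizes h_i = 1, 1, 1; slopes of the chords Δ_i = (y_(i+1) - y_i)/h_i = 10, -2, 6.
  1·M_0 + 4·M_1 + 1·M_2 = 6(Δ_1 - Δ_0) = -72
  1·M_1 + 4·M_2 + 1·M_3 = 6(Δ_2 - Δ_1) = 48
Clamped end conditions give two more equations: 2h_0·M_0 + h_0·M_1 = 6(Δ_0 - S'(0)) = 42 and h_2·M_2 + 2h_2·M_3 = 6(S'(3) - Δ_2) = -66.
Hence M_0 = 586/15, M_1 = -542/15, M_2 = 502/15, M_3 = -746/15.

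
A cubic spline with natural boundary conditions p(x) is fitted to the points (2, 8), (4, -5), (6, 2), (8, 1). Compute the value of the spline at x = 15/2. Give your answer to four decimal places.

Put m_i = p'' at the i-th knot. Here h = (2, 2, 2) and Δ = (-13/2, 7/2, -1/2), so the interior equations h_(i-1)·m_(i-1) + 2(h_(i-1)+h_i)·m_i + h_i·m_(i+1) = 6(Δ_i − Δ_(i-1)) read
  2·m_0 + 8·m_1 + 2·m_2 = 6(Δ_1 - Δ_0) = 60
  2·m_1 + 8·m_2 + 2·m_3 = 6(Δ_2 - Δ_1) = -24
Natural end conditions: m_0 = m_3 = 0.
Forward elimination and back-substitution give m_0 = 0, m_1 = 44/5, m_2 = -26/5, m_3 = 0.
On [6, 8], p(x) = 2 + 89/30·(x - 6) - 13/5·(x - 6)² + 13/30·(x - 6)³.
With (x - 6) = 3/2: p(15/2) = 33/16.

2.0625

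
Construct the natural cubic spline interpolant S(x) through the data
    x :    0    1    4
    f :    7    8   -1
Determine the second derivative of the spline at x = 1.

With m_i denoting the second derivative at x_i, h_i = 1, 3, and Δ_i = (y_(i+1) − y_i)/h_i = 1, -3:
  1·m_0 + 8·m_1 + 3·m_2 = 6(Δ_1 - Δ_0) = -24
Natural end conditions: m_0 = m_2 = 0.
Forward elimination and back-substitution give m_0 = 0, m_1 = -3, m_2 = 0.

-3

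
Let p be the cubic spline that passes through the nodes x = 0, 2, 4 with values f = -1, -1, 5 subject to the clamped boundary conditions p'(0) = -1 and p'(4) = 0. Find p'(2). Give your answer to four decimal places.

Let σ_i = p''(x_i). Step sizes h_i = 2, 2; slopes of the chords Δ_i = (y_(i+1) - y_i)/h_i = 0, 3.
  2·σ_0 + 8·σ_1 + 2·σ_2 = 6(Δ_1 - Δ_0) = 18
Clamped end conditions give two more equations: 2h_0·σ_0 + h_0·σ_1 = 6(Δ_0 - p'(0)) = 6 and h_1·σ_1 + 2h_1·σ_2 = 6(p'(4) - Δ_1) = -18.
Hence σ_0 = -1/2, σ_1 = 4, σ_2 = -13/2.
On [2, 4], p'(x) = b_1 + 2c_1·(x - 2) + 3d_1·(x - 2)² with b_1 = Δ_1 - h_1(2σ_1 + σ_2)/6 = 5/2, c_1 = σ_1/2 = 2, d_1 = (σ_2 - σ_1)/(6h_1) = -7/8. So p'(2) = 5/2.

2.5000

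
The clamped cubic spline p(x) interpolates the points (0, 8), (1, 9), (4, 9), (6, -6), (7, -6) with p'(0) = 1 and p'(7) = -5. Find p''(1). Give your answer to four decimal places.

2.3919

Let M_i = p''(x_i). Step sizes h_i = 1, 3, 2, 1; slopes of the chords Δ_i = (y_(i+1) - y_i)/h_i = 1, 0, -15/2, 0.
  1·M_0 + 8·M_1 + 3·M_2 = 6(Δ_1 - Δ_0) = -6
  3·M_1 + 10·M_2 + 2·M_3 = 6(Δ_2 - Δ_1) = -45
  2·M_2 + 6·M_3 + 1·M_4 = 6(Δ_3 - Δ_2) = 45
Clamped end conditions give two more equations: 2h_0·M_0 + h_0·M_1 = 6(Δ_0 - p'(0)) = 0 and h_3·M_3 + 2h_3·M_4 = 6(p'(7) - Δ_3) = -30.
Forward elimination and back-substitution give M_0 = -177/148, M_1 = 177/74, M_2 = -1181/148, M_3 = 511/37, M_4 = -1621/74.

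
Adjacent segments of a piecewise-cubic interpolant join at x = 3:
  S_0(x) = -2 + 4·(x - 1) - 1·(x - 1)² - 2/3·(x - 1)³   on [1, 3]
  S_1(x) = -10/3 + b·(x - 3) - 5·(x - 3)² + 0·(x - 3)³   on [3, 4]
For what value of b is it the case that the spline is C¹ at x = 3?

-8

S_0'(x) = 4 - 2·(x - 1) - 2·(x - 1)², so S_0'(3) = -8. On the right, S_1'(3) = b, so b = -8.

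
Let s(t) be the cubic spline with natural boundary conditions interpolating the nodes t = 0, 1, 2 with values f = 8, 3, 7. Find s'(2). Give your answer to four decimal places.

6.2500

Let M_i = s''(x_i). Step sizes h_i = 1, 1; slopes of the chords Δ_i = (y_(i+1) - y_i)/h_i = -5, 4.
  1·M_0 + 4·M_1 + 1·M_2 = 6(Δ_1 - Δ_0) = 54
Natural end conditions: M_0 = M_2 = 0.
Solving: M_0 = 0, M_1 = 27/2, M_2 = 0.
On [1, 2], s'(t) = b_1 + 2c_1·(t - 1) + 3d_1·(t - 1)² with b_1 = Δ_1 - h_1(2M_1 + M_2)/6 = -1/2, c_1 = M_1/2 = 27/4, d_1 = (M_2 - M_1)/(6h_1) = -9/4. So s'(2) = 25/4.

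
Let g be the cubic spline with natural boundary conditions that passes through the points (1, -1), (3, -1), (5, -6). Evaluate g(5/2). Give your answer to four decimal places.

Put σ_i = g'' at the i-th knot. Here h = (2, 2) and Δ = (0, -5/2), so the interior equations h_(i-1)·σ_(i-1) + 2(h_(i-1)+h_i)·σ_i + h_i·σ_(i+1) = 6(Δ_i − Δ_(i-1)) read
  2·σ_0 + 8·σ_1 + 2·σ_2 = 6(Δ_1 - Δ_0) = -15
Natural end conditions: σ_0 = σ_2 = 0.
Forward elimination and back-substitution give σ_0 = 0, σ_1 = -15/8, σ_2 = 0.
On [1, 3], g(t) = -1 + 5/8·(t - 1) + 0·(t - 1)² - 5/32·(t - 1)³.
With (t - 1) = 3/2: g(5/2) = -151/256.

-0.5898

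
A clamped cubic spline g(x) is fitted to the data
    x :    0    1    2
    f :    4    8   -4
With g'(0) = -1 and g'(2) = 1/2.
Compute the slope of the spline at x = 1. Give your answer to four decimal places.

With m_i denoting the second derivative at x_i, h_i = 1, 1, and Δ_i = (y_(i+1) − y_i)/h_i = 4, -12:
  1·m_0 + 4·m_1 + 1·m_2 = 6(Δ_1 - Δ_0) = -96
Clamped end conditions give two more equations: 2h_0·m_0 + h_0·m_1 = 6(Δ_0 - g'(0)) = 30 and h_1·m_1 + 2h_1·m_2 = 6(g'(2) - Δ_1) = 75.
Forward elimination and back-substitution give m_0 = 159/4, m_1 = -99/2, m_2 = 249/4.
On [1, 2], g'(x) = b_1 + 2c_1·(x - 1) + 3d_1·(x - 1)² with b_1 = Δ_1 - h_1(2m_1 + m_2)/6 = -47/8, c_1 = m_1/2 = -99/4, d_1 = (m_2 - m_1)/(6h_1) = 149/8. So g'(1) = -47/8.

-5.8750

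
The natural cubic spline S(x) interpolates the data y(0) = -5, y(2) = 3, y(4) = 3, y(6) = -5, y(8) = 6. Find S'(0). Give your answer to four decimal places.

Put M_i = S'' at the i-th knot. Here h = (2, 2, 2, 2) and Δ = (4, 0, -4, 11/2), so the interior equations h_(i-1)·M_(i-1) + 2(h_(i-1)+h_i)·M_i + h_i·M_(i+1) = 6(Δ_i − Δ_(i-1)) read
  2·M_0 + 8·M_1 + 2·M_2 = 6(Δ_1 - Δ_0) = -24
  2·M_1 + 8·M_2 + 2·M_3 = 6(Δ_2 - Δ_1) = -24
  2·M_2 + 8·M_3 + 2·M_4 = 6(Δ_3 - Δ_2) = 57
Natural end conditions: M_0 = M_4 = 0.
Forward elimination and back-substitution give M_0 = 0, M_1 = -207/112, M_2 = -129/28, M_3 = 927/112, M_4 = 0.
On [0, 2], S'(x) = b_0 + 2c_0·x + 3d_0·x² with b_0 = Δ_0 - h_0(2M_0 + M_1)/6 = 517/112, c_0 = M_0/2 = 0, d_0 = (M_1 - M_0)/(6h_0) = -69/448. So S'(0) = 517/112.

4.6161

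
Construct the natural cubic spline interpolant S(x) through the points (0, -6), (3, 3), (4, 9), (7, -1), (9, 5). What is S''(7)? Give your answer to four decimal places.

Put σ_i = S'' at the i-th knot. Here h = (3, 1, 3, 2) and Δ = (3, 6, -10/3, 3), so the interior equations h_(i-1)·σ_(i-1) + 2(h_(i-1)+h_i)·σ_i + h_i·σ_(i+1) = 6(Δ_i − Δ_(i-1)) read
  3·σ_0 + 8·σ_1 + 1·σ_2 = 6(Δ_1 - Δ_0) = 18
  1·σ_1 + 8·σ_2 + 3·σ_3 = 6(Δ_2 - Δ_1) = -56
  3·σ_2 + 10·σ_3 + 2·σ_4 = 6(Δ_3 - Δ_2) = 38
Natural end conditions: σ_0 = σ_4 = 0.
Solving: σ_0 = 0, σ_1 = 976/279, σ_2 = -2786/279, σ_3 = 632/93, σ_4 = 0.

6.7957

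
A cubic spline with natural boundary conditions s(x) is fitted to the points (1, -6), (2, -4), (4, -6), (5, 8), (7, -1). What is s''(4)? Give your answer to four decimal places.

22.1613

Write M_i for s''(x_i). With h_i = 1, 2, 1, 2 and divided differences Δ_i = 2, -1, 14, -9/2, the continuity of s' gives the tridiagonal system
  1·M_0 + 6·M_1 + 2·M_2 = 6(Δ_1 - Δ_0) = -18
  2·M_1 + 6·M_2 + 1·M_3 = 6(Δ_2 - Δ_1) = 90
  1·M_2 + 6·M_3 + 2·M_4 = 6(Δ_3 - Δ_2) = -111
Natural end conditions: M_0 = M_4 = 0.
Hence M_0 = 0, M_1 = -322/31, M_2 = 687/31, M_3 = -688/31, M_4 = 0.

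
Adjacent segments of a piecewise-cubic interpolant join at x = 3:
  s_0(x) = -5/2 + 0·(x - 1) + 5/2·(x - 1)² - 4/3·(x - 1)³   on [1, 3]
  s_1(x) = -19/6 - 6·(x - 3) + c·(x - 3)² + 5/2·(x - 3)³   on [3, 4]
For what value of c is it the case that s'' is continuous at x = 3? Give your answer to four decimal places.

-5.5000

s_0''(x) = 5 - 8·(x - 1), so s_0''(3) = -11. On the right, s_1''(3) = 2c, so c = -11/2.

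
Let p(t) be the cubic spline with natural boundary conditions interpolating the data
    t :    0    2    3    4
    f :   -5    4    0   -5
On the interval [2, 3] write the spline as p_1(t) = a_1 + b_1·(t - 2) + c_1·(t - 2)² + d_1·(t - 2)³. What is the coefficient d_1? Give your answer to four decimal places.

Put σ_i = p'' at the i-th knot. Here h = (2, 1, 1) and Δ = (9/2, -4, -5), so the interior equations h_(i-1)·σ_(i-1) + 2(h_(i-1)+h_i)·σ_i + h_i·σ_(i+1) = 6(Δ_i − Δ_(i-1)) read
  2·σ_0 + 6·σ_1 + 1·σ_2 = 6(Δ_1 - Δ_0) = -51
  1·σ_1 + 4·σ_2 + 1·σ_3 = 6(Δ_2 - Δ_1) = -6
Natural end conditions: σ_0 = σ_3 = 0.
Forward elimination and back-substitution give σ_0 = 0, σ_1 = -198/23, σ_2 = 15/23, σ_3 = 0.
On [2, 3], with p_1(t) = a_1 + b_1·(t - 2) + c_1·(t - 2)² + d_1·(t - 2)³: c_1 = σ_1/2 = -99/23, d_1 = (σ_2 - σ_1)/(6h_1) = 71/46, b_1 = Δ_1 - h_1(2σ_1 + σ_2)/6 = -57/46.

1.5435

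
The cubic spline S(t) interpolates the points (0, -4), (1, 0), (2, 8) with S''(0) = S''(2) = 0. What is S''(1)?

6

Put M_i = S'' at the i-th knot. Here h = (1, 1) and Δ = (4, 8), so the interior equations h_(i-1)·M_(i-1) + 2(h_(i-1)+h_i)·M_i + h_i·M_(i+1) = 6(Δ_i − Δ_(i-1)) read
  1·M_0 + 4·M_1 + 1·M_2 = 6(Δ_1 - Δ_0) = 24
Natural end conditions: M_0 = M_2 = 0.
Forward elimination and back-substitution give M_0 = 0, M_1 = 6, M_2 = 0.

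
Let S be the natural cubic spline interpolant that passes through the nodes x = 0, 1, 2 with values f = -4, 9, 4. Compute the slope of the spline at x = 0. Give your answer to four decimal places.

Write M_i for S''(x_i). With h_i = 1, 1 and divided differences Δ_i = 13, -5, the continuity of S' gives the tridiagonal system
  1·M_0 + 4·M_1 + 1·M_2 = 6(Δ_1 - Δ_0) = -108
Natural end conditions: M_0 = M_2 = 0.
Hence M_0 = 0, M_1 = -27, M_2 = 0.
On [0, 1], S'(x) = b_0 + 2c_0·x + 3d_0·x² with b_0 = Δ_0 - h_0(2M_0 + M_1)/6 = 35/2, c_0 = M_0/2 = 0, d_0 = (M_1 - M_0)/(6h_0) = -9/2. So S'(0) = 35/2.

17.5000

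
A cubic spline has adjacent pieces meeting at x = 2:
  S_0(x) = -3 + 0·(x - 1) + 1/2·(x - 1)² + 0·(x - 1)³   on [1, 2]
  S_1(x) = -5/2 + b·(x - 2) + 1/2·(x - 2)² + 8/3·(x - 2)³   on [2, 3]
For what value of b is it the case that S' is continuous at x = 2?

S_0'(x) = 0 + 1·(x - 1) + 0·(x - 1)², so S_0'(2) = 1. On the right, S_1'(2) = b, so b = 1.

1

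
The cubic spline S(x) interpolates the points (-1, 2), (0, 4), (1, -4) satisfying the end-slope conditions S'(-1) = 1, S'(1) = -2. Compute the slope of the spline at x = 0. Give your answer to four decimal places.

Write σ_i for S''(x_i). With h_i = 1, 1 and divided differences Δ_i = 2, -8, the continuity of S' gives the tridiagonal system
  1·σ_0 + 4·σ_1 + 1·σ_2 = 6(Δ_1 - Δ_0) = -60
Clamped end conditions give two more equations: 2h_0·σ_0 + h_0·σ_1 = 6(Δ_0 - S'(-1)) = 6 and h_1·σ_1 + 2h_1·σ_2 = 6(S'(1) - Δ_1) = 36.
Forward elimination and back-substitution give σ_0 = 33/2, σ_1 = -27, σ_2 = 63/2.
On [0, 1], S'(x) = b_1 + 2c_1·x + 3d_1·x² with b_1 = Δ_1 - h_1(2σ_1 + σ_2)/6 = -17/4, c_1 = σ_1/2 = -27/2, d_1 = (σ_2 - σ_1)/(6h_1) = 39/4. So S'(0) = -17/4.

-4.2500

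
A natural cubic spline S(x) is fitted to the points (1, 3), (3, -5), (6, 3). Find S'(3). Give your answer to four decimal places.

-1.3333

With σ_i denoting the second derivative at x_i, h_i = 2, 3, and Δ_i = (y_(i+1) − y_i)/h_i = -4, 8/3:
  2·σ_0 + 10·σ_1 + 3·σ_2 = 6(Δ_1 - Δ_0) = 40
Natural end conditions: σ_0 = σ_2 = 0.
Forward elimination and back-substitution give σ_0 = 0, σ_1 = 4, σ_2 = 0.
On [3, 6], S'(x) = b_1 + 2c_1·(x - 3) + 3d_1·(x - 3)² with b_1 = Δ_1 - h_1(2σ_1 + σ_2)/6 = -4/3, c_1 = σ_1/2 = 2, d_1 = (σ_2 - σ_1)/(6h_1) = -2/9. So S'(3) = -4/3.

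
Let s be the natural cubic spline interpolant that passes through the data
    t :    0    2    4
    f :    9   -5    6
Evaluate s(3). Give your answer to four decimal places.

-1.8438

With M_i denoting the second derivative at x_i, h_i = 2, 2, and Δ_i = (y_(i+1) − y_i)/h_i = -7, 11/2:
  2·M_0 + 8·M_1 + 2·M_2 = 6(Δ_1 - Δ_0) = 75
Natural end conditions: M_0 = M_2 = 0.
Hence M_0 = 0, M_1 = 75/8, M_2 = 0.
On [2, 4], s(t) = -5 - 3/4·(t - 2) + 75/16·(t - 2)² - 25/32·(t - 2)³.
With (t - 2) = 1: s(3) = -59/32.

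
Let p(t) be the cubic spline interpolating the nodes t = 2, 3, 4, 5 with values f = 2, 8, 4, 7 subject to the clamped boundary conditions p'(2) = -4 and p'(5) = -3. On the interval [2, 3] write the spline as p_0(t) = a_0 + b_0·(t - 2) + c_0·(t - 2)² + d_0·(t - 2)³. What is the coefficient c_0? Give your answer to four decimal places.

23.3333

Write σ_i for p''(x_i). With h_i = 1, 1, 1 and divided differences Δ_i = 6, -4, 3, the continuity of p' gives the tridiagonal system
  1·σ_0 + 4·σ_1 + 1·σ_2 = 6(Δ_1 - Δ_0) = -60
  1·σ_1 + 4·σ_2 + 1·σ_3 = 6(Δ_2 - Δ_1) = 42
Clamped end conditions give two more equations: 2h_0·σ_0 + h_0·σ_1 = 6(Δ_0 - p'(2)) = 60 and h_2·σ_2 + 2h_2·σ_3 = 6(p'(5) - Δ_2) = -36.
Hence σ_0 = 140/3, σ_1 = -100/3, σ_2 = 80/3, σ_3 = -94/3.
On [2, 3], with p_0(t) = a_0 + b_0·(t - 2) + c_0·(t - 2)² + d_0·(t - 2)³: c_0 = σ_0/2 = 70/3, d_0 = (σ_1 - σ_0)/(6h_0) = -40/3, b_0 = Δ_0 - h_0(2σ_0 + σ_1)/6 = -4.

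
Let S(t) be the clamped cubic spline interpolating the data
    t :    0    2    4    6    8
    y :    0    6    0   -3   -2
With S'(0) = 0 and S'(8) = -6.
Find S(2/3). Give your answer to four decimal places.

1.4048

Put m_i = S'' at the i-th knot. Here h = (2, 2, 2, 2) and Δ = (3, -3, -3/2, 1/2), so the interior equations h_(i-1)·m_(i-1) + 2(h_(i-1)+h_i)·m_i + h_i·m_(i+1) = 6(Δ_i − Δ_(i-1)) read
  2·m_0 + 8·m_1 + 2·m_2 = 6(Δ_1 - Δ_0) = -36
  2·m_1 + 8·m_2 + 2·m_3 = 6(Δ_2 - Δ_1) = 9
  2·m_2 + 8·m_3 + 2·m_4 = 6(Δ_3 - Δ_2) = 12
Clamped end conditions give two more equations: 2h_0·m_0 + h_0·m_1 = 6(Δ_0 - S'(0)) = 18 and h_3·m_3 + 2h_3·m_4 = 6(S'(8) - Δ_3) = -39.
Solving the tridiagonal system: m_0 = 447/56, m_1 = -195/28, m_2 = 15/8, m_3 = 111/28, m_4 = -657/56.
On [0, 2], S(t) = 0 + 0·t + 447/112·t² - 279/224·t³.
With t = 2/3: S(2/3) = 59/42.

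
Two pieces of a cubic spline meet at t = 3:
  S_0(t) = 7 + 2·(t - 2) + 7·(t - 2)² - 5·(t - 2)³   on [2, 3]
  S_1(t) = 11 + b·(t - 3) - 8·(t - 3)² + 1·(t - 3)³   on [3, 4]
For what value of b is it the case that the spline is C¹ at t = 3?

1

S_0'(t) = 2 + 14·(t - 2) - 15·(t - 2)², so S_0'(3) = 1. On the right, S_1'(3) = b, so b = 1.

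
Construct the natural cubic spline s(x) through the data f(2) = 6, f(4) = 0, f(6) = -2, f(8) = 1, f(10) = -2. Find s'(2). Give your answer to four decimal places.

Let σ_i = s''(x_i). Step sizes h_i = 2, 2, 2, 2; slopes of the chords Δ_i = (y_(i+1) - y_i)/h_i = -3, -1, 3/2, -3/2.
  2·σ_0 + 8·σ_1 + 2·σ_2 = 6(Δ_1 - Δ_0) = 12
  2·σ_1 + 8·σ_2 + 2·σ_3 = 6(Δ_2 - Δ_1) = 15
  2·σ_2 + 8·σ_3 + 2·σ_4 = 6(Δ_3 - Δ_2) = -18
Natural end conditions: σ_0 = σ_4 = 0.
Solving the tridiagonal system: σ_0 = 0, σ_1 = 51/56, σ_2 = 33/14, σ_3 = -159/56, σ_4 = 0.
On [2, 4], s'(x) = b_0 + 2c_0·(x - 2) + 3d_0·(x - 2)² with b_0 = Δ_0 - h_0(2σ_0 + σ_1)/6 = -185/56, c_0 = σ_0/2 = 0, d_0 = (σ_1 - σ_0)/(6h_0) = 17/224. So s'(2) = -185/56.

-3.3036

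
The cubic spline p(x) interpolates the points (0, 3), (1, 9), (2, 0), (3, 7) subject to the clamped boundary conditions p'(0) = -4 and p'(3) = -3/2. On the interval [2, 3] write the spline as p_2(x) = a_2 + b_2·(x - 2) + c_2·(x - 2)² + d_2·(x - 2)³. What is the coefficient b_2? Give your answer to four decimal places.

Write M_i for p''(x_i). With h_i = 1, 1, 1 and divided differences Δ_i = 6, -9, 7, the continuity of p' gives the tridiagonal system
  1·M_0 + 4·M_1 + 1·M_2 = 6(Δ_1 - Δ_0) = -90
  1·M_1 + 4·M_2 + 1·M_3 = 6(Δ_2 - Δ_1) = 96
Clamped end conditions give two more equations: 2h_0·M_0 + h_0·M_1 = 6(Δ_0 - p'(0)) = 60 and h_2·M_2 + 2h_2·M_3 = 6(p'(3) - Δ_2) = -51.
Forward elimination and back-substitution give M_0 = 811/15, M_1 = -722/15, M_2 = 727/15, M_3 = -746/15.
On [2, 3], with p_2(x) = a_2 + b_2·(x - 2) + c_2·(x - 2)² + d_2·(x - 2)³: c_2 = M_2/2 = 727/30, d_2 = (M_3 - M_2)/(6h_2) = -491/30, b_2 = Δ_2 - h_2(2M_2 + M_3)/6 = -13/15.

-0.8667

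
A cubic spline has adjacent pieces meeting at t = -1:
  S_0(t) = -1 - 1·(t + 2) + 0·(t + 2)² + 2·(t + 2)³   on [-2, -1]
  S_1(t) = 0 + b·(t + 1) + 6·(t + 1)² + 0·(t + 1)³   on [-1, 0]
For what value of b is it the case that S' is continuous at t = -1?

S_0'(t) = -1 + 0·(t + 2) + 6·(t + 2)², so S_0'(-1) = 5. On the right, S_1'(-1) = b, so b = 5.

5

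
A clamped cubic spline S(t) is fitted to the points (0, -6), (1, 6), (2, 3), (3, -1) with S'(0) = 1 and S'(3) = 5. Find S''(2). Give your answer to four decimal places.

0.6667

Let m_i = S''(x_i). Step sizes h_i = 1, 1, 1; slopes of the chords Δ_i = (y_(i+1) - y_i)/h_i = 12, -3, -4.
  1·m_0 + 4·m_1 + 1·m_2 = 6(Δ_1 - Δ_0) = -90
  1·m_1 + 4·m_2 + 1·m_3 = 6(Δ_2 - Δ_1) = -6
Clamped end conditions give two more equations: 2h_0·m_0 + h_0·m_1 = 6(Δ_0 - S'(0)) = 66 and h_2·m_2 + 2h_2·m_3 = 6(S'(3) - Δ_2) = 54.
Forward elimination and back-substitution give m_0 = 152/3, m_1 = -106/3, m_2 = 2/3, m_3 = 80/3.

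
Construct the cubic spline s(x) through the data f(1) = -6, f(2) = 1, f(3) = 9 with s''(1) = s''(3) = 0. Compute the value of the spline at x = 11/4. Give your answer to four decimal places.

Write M_i for s''(x_i). With h_i = 1, 1 and divided differences Δ_i = 7, 8, the continuity of s' gives the tridiagonal system
  1·M_0 + 4·M_1 + 1·M_2 = 6(Δ_1 - Δ_0) = 6
Natural end conditions: M_0 = M_2 = 0.
Hence M_0 = 0, M_1 = 3/2, M_2 = 0.
On [2, 3], s(x) = 1 + 15/2·(x - 2) + 3/4·(x - 2)² - 1/4·(x - 2)³.
With (x - 2) = 3/4: s(11/4) = 1777/256.

6.9414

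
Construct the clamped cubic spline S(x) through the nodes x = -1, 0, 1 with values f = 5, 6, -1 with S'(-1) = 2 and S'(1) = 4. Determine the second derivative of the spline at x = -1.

Let m_i = S''(x_i). Step sizes h_i = 1, 1; slopes of the chords Δ_i = (y_(i+1) - y_i)/h_i = 1, -7.
  1·m_0 + 4·m_1 + 1·m_2 = 6(Δ_1 - Δ_0) = -48
Clamped end conditions give two more equations: 2h_0·m_0 + h_0·m_1 = 6(Δ_0 - S'(-1)) = -6 and h_1·m_1 + 2h_1·m_2 = 6(S'(1) - Δ_1) = 66.
Solving the tridiagonal system: m_0 = 10, m_1 = -26, m_2 = 46.

10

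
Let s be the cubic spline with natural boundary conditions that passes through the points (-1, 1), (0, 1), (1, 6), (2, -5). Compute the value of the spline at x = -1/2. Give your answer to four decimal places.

With M_i denoting the second derivative at x_i, h_i = 1, 1, 1, and Δ_i = (y_(i+1) − y_i)/h_i = 0, 5, -11:
  1·M_0 + 4·M_1 + 1·M_2 = 6(Δ_1 - Δ_0) = 30
  1·M_1 + 4·M_2 + 1·M_3 = 6(Δ_2 - Δ_1) = -96
Natural end conditions: M_0 = M_3 = 0.
Forward elimination and back-substitution give M_0 = 0, M_1 = 72/5, M_2 = -138/5, M_3 = 0.
On [-1, 0], s(x) = 1 - 12/5·(x + 1) + 0·(x + 1)² + 12/5·(x + 1)³.
With (x + 1) = 1/2: s(-1/2) = 1/10.

0.1000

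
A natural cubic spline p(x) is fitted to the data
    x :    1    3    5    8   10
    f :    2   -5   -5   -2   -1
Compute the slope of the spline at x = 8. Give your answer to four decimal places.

With M_i denoting the second derivative at x_i, h_i = 2, 2, 3, 2, and Δ_i = (y_(i+1) − y_i)/h_i = -7/2, 0, 1, 1/2:
  2·M_0 + 8·M_1 + 2·M_2 = 6(Δ_1 - Δ_0) = 21
  2·M_1 + 10·M_2 + 3·M_3 = 6(Δ_2 - Δ_1) = 6
  3·M_2 + 10·M_3 + 2·M_4 = 6(Δ_3 - Δ_2) = -3
Natural end conditions: M_0 = M_4 = 0.
Solving the tridiagonal system: M_0 = 0, M_1 = 1773/688, M_2 = 33/172, M_3 = -123/344, M_4 = 0.
On [8, 10], p'(x) = b_3 + 2c_3·(x - 8) + 3d_3·(x - 8)² with b_3 = Δ_3 - h_3(2M_3 + M_4)/6 = 127/172, c_3 = M_3/2 = -123/688, d_3 = (M_4 - M_3)/(6h_3) = 41/1376. So p'(8) = 127/172.

0.7384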